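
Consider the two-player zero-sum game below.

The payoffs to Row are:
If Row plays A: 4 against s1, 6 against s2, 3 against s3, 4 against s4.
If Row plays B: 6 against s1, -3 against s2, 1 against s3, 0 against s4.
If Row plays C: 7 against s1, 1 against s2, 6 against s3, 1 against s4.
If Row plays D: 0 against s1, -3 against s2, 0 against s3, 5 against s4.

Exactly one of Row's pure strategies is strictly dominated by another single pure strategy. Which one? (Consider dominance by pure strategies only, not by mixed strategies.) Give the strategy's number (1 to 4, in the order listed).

Compare B with C: 7 > 6, 1 > -3, 6 > 1, 1 > 0.
So C strictly dominates B for Row; B is strictly dominated.

2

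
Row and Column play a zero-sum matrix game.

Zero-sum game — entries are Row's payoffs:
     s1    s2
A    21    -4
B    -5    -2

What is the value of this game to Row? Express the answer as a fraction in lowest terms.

-31/14

Row minima are -4 and -5, so Row's maximin is -4; column maxima are 21 and -2, so Column's minimax is -2. These differ, so the equilibrium is in mixed strategies.
Let Row play A with probability p. Column is indifferent when 21p − 5(1−p) = −4p − 2(1−p), giving p = 3/28.
Let Column play s1 with probability q. Row is indifferent when 21q − 4(1−q) = −5q − 2(1−q), giving q = 1/14.
The value is 21·(1/14) + (-4)·(13/14) = -31/14.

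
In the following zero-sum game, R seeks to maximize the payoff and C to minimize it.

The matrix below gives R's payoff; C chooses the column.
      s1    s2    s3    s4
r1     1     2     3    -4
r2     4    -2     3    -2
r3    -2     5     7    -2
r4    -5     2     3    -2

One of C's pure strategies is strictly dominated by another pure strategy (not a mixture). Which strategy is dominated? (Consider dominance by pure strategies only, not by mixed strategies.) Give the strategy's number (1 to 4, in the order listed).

C prefers columns that give R less. Compare s3 with s2: 2 < 3, -2 < 3, 5 < 7, 2 < 3.
So s2 strictly dominates s3 for C; s3 is strictly dominated.

3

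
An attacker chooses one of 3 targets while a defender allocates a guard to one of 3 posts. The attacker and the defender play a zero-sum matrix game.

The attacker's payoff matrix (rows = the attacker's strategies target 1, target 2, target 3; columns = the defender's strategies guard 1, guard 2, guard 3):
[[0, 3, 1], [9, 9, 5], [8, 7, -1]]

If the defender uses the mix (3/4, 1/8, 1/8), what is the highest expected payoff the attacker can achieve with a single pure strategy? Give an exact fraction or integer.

target 1: (0)·(3/4) + (3)·(1/8) + (1)·(1/8) = 1/2.
target 2: (9)·(3/4) + (9)·(1/8) + (5)·(1/8) = 17/2.
target 3: (8)·(3/4) + (7)·(1/8) + (-1)·(1/8) = 27/4.
The best pure response is target 2 with expected payoff 17/2.

17/2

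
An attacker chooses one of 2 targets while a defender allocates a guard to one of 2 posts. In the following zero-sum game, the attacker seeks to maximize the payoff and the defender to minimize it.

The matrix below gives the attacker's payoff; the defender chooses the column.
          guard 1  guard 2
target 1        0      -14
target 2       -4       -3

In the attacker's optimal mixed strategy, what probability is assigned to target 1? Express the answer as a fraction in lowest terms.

1/15

Row minima are -14 and -4, so the attacker's maximin is -4; column maxima are 0 and -3, so the defender's minimax is -3. These differ, so the equilibrium is in mixed strategies.
Let the attacker play target 1 with probability p. The defender is indifferent when −4(1−p) = −14p − 3(1−p), giving p = 1/15.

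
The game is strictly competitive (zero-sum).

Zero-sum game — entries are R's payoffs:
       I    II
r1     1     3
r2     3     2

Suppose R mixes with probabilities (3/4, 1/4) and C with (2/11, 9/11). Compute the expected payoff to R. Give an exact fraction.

Against (2/11, 9/11), each row's expected payoff is r1: 29/11; r2: 24/11.
Taking the (3/4, 1/4)-weighted average: (3/4)·(29/11) + (1/4)·(24/11) = 111/44.

111/44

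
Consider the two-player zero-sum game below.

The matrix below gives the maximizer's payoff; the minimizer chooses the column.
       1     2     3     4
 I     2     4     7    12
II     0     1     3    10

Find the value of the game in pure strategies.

Row minima: 2, 0 → the maximizer's maximin is 2.
Column maxima: 2, 4, 7, 12 → the minimizer's minimax is 2.
They coincide at (I, 1), so the value is 2.

2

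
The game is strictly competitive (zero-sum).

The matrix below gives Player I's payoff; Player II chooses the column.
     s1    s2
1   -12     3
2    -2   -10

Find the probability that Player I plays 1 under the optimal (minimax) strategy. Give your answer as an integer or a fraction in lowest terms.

Row minima are -12 and -10, so Player I's maximin is -10; column maxima are -2 and 3, so Player II's minimax is -2. These differ, so the equilibrium is in mixed strategies.
Let Player I play 1 with probability p. Player II is indifferent when −12p − 2(1−p) = 3p − 10(1−p), giving p = 8/23.

8/23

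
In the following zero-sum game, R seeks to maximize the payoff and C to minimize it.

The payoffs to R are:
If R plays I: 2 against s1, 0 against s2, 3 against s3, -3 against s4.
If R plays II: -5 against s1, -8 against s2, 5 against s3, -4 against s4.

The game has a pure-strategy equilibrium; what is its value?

Row minima: -3, -8 → R's maximin is -3.
Column maxima: 2, 0, 5, -3 → C's minimax is -3.
They coincide at (I, s4), so the value is -3.

-3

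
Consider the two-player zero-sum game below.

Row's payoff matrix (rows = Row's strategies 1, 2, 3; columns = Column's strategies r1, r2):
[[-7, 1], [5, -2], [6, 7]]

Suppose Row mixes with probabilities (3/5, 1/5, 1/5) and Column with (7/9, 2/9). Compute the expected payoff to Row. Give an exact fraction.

-6/5

Against (7/9, 2/9), each row's expected payoff is 1: -47/9; 2: 31/9; 3: 56/9.
Taking the (3/5, 1/5, 1/5)-weighted average: (3/5)·(-47/9) + (1/5)·(31/9) + (1/5)·(56/9) = -6/5.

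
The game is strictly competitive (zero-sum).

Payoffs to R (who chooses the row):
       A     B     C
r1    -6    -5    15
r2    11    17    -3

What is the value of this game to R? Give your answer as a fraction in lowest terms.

Column B is strictly dominated by A for C (it gives R more in every row).
The remaining 2×2 game on (r1, r2) × (A, C) has no saddle point. Let R play r1 with probability p; indifference gives −6p + 11(1−p) = 15p − 3(1−p), so p = 2/5.
Similarly C's optimal q on A is 18/35, and the value is -6·(18/35) + (15)·(17/35) = 21/5.

21/5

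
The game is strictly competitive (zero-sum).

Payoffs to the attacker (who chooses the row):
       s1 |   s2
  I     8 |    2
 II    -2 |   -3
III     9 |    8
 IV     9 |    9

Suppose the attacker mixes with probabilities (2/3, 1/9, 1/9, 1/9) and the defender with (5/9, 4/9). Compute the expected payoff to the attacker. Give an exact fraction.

Against (5/9, 4/9), each row's expected payoff is I: 16/3; II: -22/9; III: 77/9; IV: 9.
Taking the (2/3, 1/9, 1/9, 1/9)-weighted average: (2/3)·(16/3) + (1/9)·(-22/9) + (1/9)·(77/9) + (1/9)·(9) = 424/81.

424/81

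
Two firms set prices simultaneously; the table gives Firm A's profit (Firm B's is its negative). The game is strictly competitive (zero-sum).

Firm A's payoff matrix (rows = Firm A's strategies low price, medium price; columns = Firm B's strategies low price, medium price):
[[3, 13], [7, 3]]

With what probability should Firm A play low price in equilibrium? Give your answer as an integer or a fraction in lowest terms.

2/7

Row minima are 3 and 3, so Firm A's maximin is 3; column maxima are 7 and 13, so Firm B's minimax is 7. These differ, so the equilibrium is in mixed strategies.
Let Firm A play low price with probability p. Firm B is indifferent when 3p + 7(1−p) = 13p + 3(1−p), giving p = 2/7.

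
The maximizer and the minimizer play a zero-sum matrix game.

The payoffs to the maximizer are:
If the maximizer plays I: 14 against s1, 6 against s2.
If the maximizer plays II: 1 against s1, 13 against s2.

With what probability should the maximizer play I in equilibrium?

3/5

Row minima are 6 and 1, so the maximizer's maximin is 6; column maxima are 14 and 13, so the minimizer's minimax is 13. These differ, so the equilibrium is in mixed strategies.
Let the maximizer play I with probability p. The minimizer is indifferent when 14p + (1−p) = 6p + 13(1−p), giving p = 3/5.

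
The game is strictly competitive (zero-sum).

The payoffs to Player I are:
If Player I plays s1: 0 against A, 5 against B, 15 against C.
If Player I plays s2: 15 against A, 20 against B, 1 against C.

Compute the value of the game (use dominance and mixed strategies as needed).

Column B is strictly dominated by A for Player II (it gives Player I more in every row).
The remaining 2×2 game on (s1, s2) × (A, C) has no saddle point. Let Player I play s1 with probability p; indifference gives 15(1−p) = 15p + (1−p), so p = 14/29.
Similarly Player II's optimal q on A is 14/29, and the value is 0·(14/29) + (15)·(15/29) = 225/29.

225/29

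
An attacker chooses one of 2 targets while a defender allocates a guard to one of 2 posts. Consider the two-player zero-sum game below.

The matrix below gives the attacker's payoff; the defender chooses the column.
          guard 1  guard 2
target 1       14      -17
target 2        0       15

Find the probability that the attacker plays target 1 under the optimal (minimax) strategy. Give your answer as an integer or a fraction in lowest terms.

15/46

Row minima are -17 and 0, so the attacker's maximin is 0; column maxima are 14 and 15, so the defender's minimax is 14. These differ, so the equilibrium is in mixed strategies.
Let the attacker play target 1 with probability p. The defender is indifferent when 14p = −17p + 15(1−p), giving p = 15/46.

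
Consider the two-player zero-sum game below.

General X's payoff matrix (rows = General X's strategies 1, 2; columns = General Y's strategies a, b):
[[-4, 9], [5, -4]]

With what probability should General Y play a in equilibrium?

Row minima are -4 and -4, so General X's maximin is -4; column maxima are 5 and 9, so General Y's minimax is 5. These differ, so the equilibrium is in mixed strategies.
Let General Y play a with probability q. General X is indifferent when −4q + 9(1−q) = 5q − 4(1−q), giving q = 13/22.

13/22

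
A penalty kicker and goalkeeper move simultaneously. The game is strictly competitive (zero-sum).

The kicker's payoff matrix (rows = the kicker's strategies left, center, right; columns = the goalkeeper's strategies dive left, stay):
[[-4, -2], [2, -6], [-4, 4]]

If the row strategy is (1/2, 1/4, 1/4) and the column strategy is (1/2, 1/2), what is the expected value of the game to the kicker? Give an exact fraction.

-2

Against (1/2, 1/2), each row's expected payoff is left: -3; center: -2; right: 0.
Taking the (1/2, 1/4, 1/4)-weighted average: (1/2)·(-3) + (1/4)·(-2) + (1/4)·(0) = -2.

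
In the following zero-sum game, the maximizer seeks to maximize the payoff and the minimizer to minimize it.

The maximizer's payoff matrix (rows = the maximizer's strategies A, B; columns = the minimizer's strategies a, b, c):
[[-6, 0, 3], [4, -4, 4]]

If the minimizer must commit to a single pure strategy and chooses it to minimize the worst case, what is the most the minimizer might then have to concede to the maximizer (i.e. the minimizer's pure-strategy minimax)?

0

The worst case (largest entry) in each column is a: 4, b: 0, c: 4.
The best (smallest) of these is 0.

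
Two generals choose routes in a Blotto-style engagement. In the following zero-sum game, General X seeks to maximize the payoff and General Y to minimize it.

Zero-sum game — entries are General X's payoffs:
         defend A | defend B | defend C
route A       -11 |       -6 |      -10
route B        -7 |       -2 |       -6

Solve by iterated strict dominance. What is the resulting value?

-7

Row route A is strictly dominated by row route B (-7>-11, -2>-6, -6>-10); eliminate route A.
Column defend B is strictly dominated by defend A for General Y (-7<-2); eliminate defend B.
Column defend C is strictly dominated by defend A for General Y (-7<-6); eliminate defend C.
Only (route B, defend A) remains, with payoff -7.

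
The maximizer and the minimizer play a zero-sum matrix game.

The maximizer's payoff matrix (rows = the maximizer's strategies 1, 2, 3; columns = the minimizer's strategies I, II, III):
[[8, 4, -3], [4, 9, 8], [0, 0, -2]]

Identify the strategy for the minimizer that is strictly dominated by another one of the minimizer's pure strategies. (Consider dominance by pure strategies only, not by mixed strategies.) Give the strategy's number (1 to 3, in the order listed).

The minimizer prefers columns that give the maximizer less. Compare II with III: -3 < 4, 8 < 9, -2 < 0.
So III strictly dominates II for the minimizer; II is strictly dominated.

2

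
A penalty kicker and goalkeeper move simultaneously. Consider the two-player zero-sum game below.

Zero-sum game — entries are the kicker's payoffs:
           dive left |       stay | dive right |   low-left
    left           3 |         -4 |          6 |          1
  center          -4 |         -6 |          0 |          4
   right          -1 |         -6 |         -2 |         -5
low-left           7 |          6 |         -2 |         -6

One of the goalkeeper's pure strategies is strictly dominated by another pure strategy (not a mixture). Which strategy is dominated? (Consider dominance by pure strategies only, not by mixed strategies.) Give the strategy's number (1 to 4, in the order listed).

1

The goalkeeper prefers columns that give the kicker less. Compare dive left with stay: -4 < 3, -6 < -4, -6 < -1, 6 < 7.
So stay strictly dominates dive left for the goalkeeper; dive left is strictly dominated.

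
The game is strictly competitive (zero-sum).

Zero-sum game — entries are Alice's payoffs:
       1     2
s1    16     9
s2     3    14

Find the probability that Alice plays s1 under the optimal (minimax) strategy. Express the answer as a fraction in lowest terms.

Row minima are 9 and 3, so Alice's maximin is 9; column maxima are 16 and 14, so Bob's minimax is 14. These differ, so the equilibrium is in mixed strategies.
Let Alice play s1 with probability p. Bob is indifferent when 16p + 3(1−p) = 9p + 14(1−p), giving p = 11/18.

11/18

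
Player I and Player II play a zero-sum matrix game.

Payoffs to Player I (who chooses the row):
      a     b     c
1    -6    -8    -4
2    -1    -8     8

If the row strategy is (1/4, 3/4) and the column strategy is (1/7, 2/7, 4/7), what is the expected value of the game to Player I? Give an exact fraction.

Against (1/7, 2/7, 4/7), each row's expected payoff is 1: -38/7; 2: 15/7.
Taking the (1/4, 3/4)-weighted average: (1/4)·(-38/7) + (3/4)·(15/7) = 1/4.

1/4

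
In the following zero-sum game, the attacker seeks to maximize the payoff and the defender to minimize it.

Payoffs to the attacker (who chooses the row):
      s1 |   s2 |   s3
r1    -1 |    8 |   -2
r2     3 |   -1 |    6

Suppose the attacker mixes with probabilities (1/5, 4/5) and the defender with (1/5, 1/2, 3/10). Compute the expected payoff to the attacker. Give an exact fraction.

54/25

Against (1/5, 1/2, 3/10), each row's expected payoff is r1: 16/5; r2: 19/10.
Taking the (1/5, 4/5)-weighted average: (1/5)·(16/5) + (4/5)·(19/10) = 54/25.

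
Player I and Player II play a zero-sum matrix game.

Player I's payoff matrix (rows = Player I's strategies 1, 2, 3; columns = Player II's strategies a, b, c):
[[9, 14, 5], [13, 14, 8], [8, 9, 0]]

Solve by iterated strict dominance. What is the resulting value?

8

Column a is strictly dominated by c for Player II (5<9, 8<13, 0<8); eliminate a.
Row 3 is strictly dominated by row 1 (14>9, 5>0); eliminate 3.
Column b is strictly dominated by c for Player II (5<14, 8<14); eliminate b.
Row 1 is strictly dominated by row 2 (8>5); eliminate 1.
Only (2, c) remains, with payoff 8.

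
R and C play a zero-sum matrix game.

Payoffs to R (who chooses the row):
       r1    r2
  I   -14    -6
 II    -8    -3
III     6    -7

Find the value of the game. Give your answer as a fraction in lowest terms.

-37/9

Row I is strictly dominated by row II, so R never plays it.
The remaining 2×2 game on (II, III) × (r1, r2) has no saddle point. Let R play II with probability p; indifference gives −8p + 6(1−p) = −3p − 7(1−p), so p = 13/18.
Similarly C's optimal q on r1 is 2/9, and the value is -8·(2/9) + (-3)·(7/9) = -37/9.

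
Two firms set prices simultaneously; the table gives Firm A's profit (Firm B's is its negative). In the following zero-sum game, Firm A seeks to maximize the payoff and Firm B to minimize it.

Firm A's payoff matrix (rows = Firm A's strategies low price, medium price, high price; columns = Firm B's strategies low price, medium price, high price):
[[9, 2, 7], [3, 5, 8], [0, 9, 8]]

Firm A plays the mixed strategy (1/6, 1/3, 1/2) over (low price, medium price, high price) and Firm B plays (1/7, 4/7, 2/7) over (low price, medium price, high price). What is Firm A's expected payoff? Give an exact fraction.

Against (1/7, 4/7, 2/7), each row's expected payoff is low price: 31/7; medium price: 39/7; high price: 52/7.
Taking the (1/6, 1/3, 1/2)-weighted average: (1/6)·(31/7) + (1/3)·(39/7) + (1/2)·(52/7) = 265/42.

265/42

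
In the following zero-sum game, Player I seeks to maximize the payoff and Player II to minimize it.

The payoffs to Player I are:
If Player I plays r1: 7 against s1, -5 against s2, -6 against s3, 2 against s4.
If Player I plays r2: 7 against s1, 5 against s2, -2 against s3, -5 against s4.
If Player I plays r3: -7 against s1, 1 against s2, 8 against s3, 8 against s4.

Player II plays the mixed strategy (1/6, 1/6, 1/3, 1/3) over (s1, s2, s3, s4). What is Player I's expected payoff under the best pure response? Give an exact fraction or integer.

r1: (7)·(1/6) + (-5)·(1/6) + (-6)·(1/3) + (2)·(1/3) = -1.
r2: (7)·(1/6) + (5)·(1/6) + (-2)·(1/3) + (-5)·(1/3) = -1/3.
r3: (-7)·(1/6) + (1)·(1/6) + (8)·(1/3) + (8)·(1/3) = 13/3.
The best pure response is r3 with expected payoff 13/3.

13/3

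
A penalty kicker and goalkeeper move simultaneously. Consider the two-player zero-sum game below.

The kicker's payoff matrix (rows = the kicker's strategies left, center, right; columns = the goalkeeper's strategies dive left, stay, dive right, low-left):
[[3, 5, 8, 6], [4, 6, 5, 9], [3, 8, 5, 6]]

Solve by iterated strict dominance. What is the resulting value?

4

Column low-left is strictly dominated by dive left for the goalkeeper (3<6, 4<9, 3<6); eliminate low-left.
Column stay is strictly dominated by dive left for the goalkeeper (3<5, 4<6, 3<8); eliminate stay.
Column dive right is strictly dominated by dive left for the goalkeeper (3<8, 4<5, 3<5); eliminate dive right.
Row right is strictly dominated by row center (4>3); eliminate right.
Row left is strictly dominated by row center (4>3); eliminate left.
Only (center, dive left) remains, with payoff 4.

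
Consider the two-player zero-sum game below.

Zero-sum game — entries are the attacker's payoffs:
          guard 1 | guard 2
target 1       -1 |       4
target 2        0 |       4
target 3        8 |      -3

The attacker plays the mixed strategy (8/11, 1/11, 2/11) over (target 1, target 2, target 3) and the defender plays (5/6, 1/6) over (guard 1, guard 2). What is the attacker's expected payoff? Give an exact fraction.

35/33

Against (5/6, 1/6), each row's expected payoff is target 1: -1/6; target 2: 2/3; target 3: 37/6.
Taking the (8/11, 1/11, 2/11)-weighted average: (8/11)·(-1/6) + (1/11)·(2/3) + (2/11)·(37/6) = 35/33.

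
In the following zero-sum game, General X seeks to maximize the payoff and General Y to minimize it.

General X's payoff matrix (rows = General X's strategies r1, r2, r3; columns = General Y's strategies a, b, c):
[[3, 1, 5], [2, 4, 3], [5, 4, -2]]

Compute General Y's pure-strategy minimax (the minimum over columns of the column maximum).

The worst case (largest entry) in each column is a: 5, b: 4, c: 5.
The best (smallest) of these is 4.

4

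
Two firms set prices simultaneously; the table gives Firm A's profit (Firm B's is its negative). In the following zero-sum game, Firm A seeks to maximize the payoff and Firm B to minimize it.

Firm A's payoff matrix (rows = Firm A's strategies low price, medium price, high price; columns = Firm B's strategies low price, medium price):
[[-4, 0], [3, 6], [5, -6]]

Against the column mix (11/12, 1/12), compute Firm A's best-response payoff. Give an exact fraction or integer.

low price: (-4)·(11/12) + (0)·(1/12) = -11/3.
medium price: (3)·(11/12) + (6)·(1/12) = 13/4.
high price: (5)·(11/12) + (-6)·(1/12) = 49/12.
The best pure response is high price with expected payoff 49/12.

49/12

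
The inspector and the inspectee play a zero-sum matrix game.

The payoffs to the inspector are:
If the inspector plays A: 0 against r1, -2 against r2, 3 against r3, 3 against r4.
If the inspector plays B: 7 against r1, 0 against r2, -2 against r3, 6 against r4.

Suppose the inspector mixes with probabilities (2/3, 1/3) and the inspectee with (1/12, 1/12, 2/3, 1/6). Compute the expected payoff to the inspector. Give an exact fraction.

Against (1/12, 1/12, 2/3, 1/6), each row's expected payoff is A: 7/3; B: 1/4.
Taking the (2/3, 1/3)-weighted average: (2/3)·(7/3) + (1/3)·(1/4) = 59/36.

59/36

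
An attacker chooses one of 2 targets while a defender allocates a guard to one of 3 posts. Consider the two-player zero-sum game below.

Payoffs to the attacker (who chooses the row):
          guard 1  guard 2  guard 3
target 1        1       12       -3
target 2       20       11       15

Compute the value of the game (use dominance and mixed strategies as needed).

Column guard 1 is strictly dominated by guard 3 for the defender (it gives the attacker more in every row).
The remaining 2×2 game on (target 1, target 2) × (guard 2, guard 3) has no saddle point. Let the attacker play target 1 with probability p; indifference gives 12p + 11(1−p) = −3p + 15(1−p), so p = 4/19.
Similarly the defender's optimal q on guard 2 is 18/19, and the value is 12·(18/19) + (-3)·(1/19) = 213/19.

213/19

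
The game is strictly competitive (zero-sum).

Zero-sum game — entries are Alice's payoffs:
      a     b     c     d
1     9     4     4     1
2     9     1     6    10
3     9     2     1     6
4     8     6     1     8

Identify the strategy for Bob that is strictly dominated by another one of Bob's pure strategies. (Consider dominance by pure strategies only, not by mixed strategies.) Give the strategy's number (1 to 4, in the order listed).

1

Bob prefers columns that give Alice less. Compare a with b: 4 < 9, 1 < 9, 2 < 9, 6 < 8.
So b strictly dominates a for Bob; a is strictly dominated.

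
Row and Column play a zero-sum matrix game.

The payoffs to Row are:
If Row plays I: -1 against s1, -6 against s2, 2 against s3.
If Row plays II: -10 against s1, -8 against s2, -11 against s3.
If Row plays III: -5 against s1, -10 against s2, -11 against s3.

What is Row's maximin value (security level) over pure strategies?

-6

The worst-case payoff for each row is I: -6, II: -11, III: -11.
The best of these is -6.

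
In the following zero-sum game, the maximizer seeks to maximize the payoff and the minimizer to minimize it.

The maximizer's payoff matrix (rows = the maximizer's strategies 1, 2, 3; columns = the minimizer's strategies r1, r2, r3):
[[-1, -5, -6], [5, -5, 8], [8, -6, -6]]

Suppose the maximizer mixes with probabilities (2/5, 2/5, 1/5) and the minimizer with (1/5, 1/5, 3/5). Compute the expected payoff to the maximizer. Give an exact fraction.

-16/25

Against (1/5, 1/5, 3/5), each row's expected payoff is 1: -24/5; 2: 24/5; 3: -16/5.
Taking the (2/5, 2/5, 1/5)-weighted average: (2/5)·(-24/5) + (2/5)·(24/5) + (1/5)·(-16/5) = -16/25.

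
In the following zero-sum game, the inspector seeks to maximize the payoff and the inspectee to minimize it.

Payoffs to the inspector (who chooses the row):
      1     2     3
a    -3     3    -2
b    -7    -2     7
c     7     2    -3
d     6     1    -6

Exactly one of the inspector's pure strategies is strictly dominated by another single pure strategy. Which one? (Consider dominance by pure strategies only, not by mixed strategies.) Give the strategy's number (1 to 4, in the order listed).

Compare d with c: 7 > 6, 2 > 1, -3 > -6.
So c strictly dominates d for the inspector; d is strictly dominated.

4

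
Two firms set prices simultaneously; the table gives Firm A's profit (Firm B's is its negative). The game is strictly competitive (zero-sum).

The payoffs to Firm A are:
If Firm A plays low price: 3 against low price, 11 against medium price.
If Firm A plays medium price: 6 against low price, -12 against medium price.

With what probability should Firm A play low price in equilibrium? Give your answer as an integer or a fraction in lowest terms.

9/13

Row minima are 3 and -12, so Firm A's maximin is 3; column maxima are 6 and 11, so Firm B's minimax is 6. These differ, so the equilibrium is in mixed strategies.
Let Firm A play low price with probability p. Firm B is indifferent when 3p + 6(1−p) = 11p − 12(1−p), giving p = 9/13.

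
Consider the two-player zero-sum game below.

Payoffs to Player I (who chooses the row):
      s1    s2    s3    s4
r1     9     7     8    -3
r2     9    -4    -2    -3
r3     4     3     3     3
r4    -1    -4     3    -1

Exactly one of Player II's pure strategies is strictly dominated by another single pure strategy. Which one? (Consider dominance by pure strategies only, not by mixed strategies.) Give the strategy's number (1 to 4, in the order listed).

Player II prefers columns that give Player I less. Compare s1 with s2: 7 < 9, -4 < 9, 3 < 4, -4 < -1.
So s2 strictly dominates s1 for Player II; s1 is strictly dominated.

1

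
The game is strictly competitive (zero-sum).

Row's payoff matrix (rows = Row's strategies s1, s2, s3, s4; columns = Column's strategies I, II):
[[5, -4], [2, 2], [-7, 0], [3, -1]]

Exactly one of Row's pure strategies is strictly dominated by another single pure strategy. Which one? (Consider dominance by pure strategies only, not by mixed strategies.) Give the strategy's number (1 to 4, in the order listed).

Compare s3 with s2: 2 > -7, 2 > 0.
So s2 strictly dominates s3 for Row; s3 is strictly dominated.

3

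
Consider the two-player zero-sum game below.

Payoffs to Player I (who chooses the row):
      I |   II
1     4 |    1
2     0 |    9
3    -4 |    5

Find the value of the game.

3

Row 3 is strictly dominated by row 2, so Player I never plays it.
The remaining 2×2 game on (1, 2) × (I, II) has no saddle point. Let Player I play 1 with probability p; indifference gives 4p = p + 9(1−p), so p = 3/4.
Similarly Player II's optimal q on I is 2/3, and the value is 4·(2/3) + (1)·(1/3) = 3.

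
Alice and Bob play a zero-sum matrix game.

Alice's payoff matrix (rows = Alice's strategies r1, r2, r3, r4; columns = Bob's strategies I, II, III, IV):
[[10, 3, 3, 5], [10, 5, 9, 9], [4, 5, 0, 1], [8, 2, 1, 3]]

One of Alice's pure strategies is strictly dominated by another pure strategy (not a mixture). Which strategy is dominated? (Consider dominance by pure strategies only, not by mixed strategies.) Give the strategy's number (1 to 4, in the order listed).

4

Compare r4 with r1: 10 > 8, 3 > 2, 3 > 1, 5 > 3.
So r1 strictly dominates r4 for Alice; r4 is strictly dominated.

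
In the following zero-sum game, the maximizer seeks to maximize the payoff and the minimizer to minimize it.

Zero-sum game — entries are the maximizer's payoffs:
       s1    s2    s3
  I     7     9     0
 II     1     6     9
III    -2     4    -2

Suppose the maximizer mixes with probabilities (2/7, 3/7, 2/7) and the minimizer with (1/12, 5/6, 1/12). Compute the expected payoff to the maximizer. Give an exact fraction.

Against (1/12, 5/6, 1/12), each row's expected payoff is I: 97/12; II: 35/6; III: 3.
Taking the (2/7, 3/7, 2/7)-weighted average: (2/7)·(97/12) + (3/7)·(35/6) + (2/7)·(3) = 17/3.

17/3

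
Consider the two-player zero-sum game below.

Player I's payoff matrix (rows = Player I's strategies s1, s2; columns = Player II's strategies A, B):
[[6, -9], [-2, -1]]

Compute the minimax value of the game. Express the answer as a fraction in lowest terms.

-3/2

Row minima are -9 and -2, so Player I's maximin is -2; column maxima are 6 and -1, so Player II's minimax is -1. These differ, so the equilibrium is in mixed strategies.
Let Player I play s1 with probability p. Player II is indifferent when 6p − 2(1−p) = −9p − (1−p), giving p = 1/16.
Let Player II play A with probability q. Player I is indifferent when 6q − 9(1−q) = −2q − (1−q), giving q = 1/2.
The value is 6·(1/2) + (-9)·(1/2) = -3/2.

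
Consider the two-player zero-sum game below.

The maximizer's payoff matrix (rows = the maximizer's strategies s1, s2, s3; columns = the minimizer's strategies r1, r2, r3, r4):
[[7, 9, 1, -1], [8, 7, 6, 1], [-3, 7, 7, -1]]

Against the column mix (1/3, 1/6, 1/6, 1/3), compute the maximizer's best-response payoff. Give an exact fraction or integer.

s1: (7)·(1/3) + (9)·(1/6) + (1)·(1/6) + (-1)·(1/3) = 11/3.
s2: (8)·(1/3) + (7)·(1/6) + (6)·(1/6) + (1)·(1/3) = 31/6.
s3: (-3)·(1/3) + (7)·(1/6) + (7)·(1/6) + (-1)·(1/3) = 1.
The best pure response is s2 with expected payoff 31/6.

31/6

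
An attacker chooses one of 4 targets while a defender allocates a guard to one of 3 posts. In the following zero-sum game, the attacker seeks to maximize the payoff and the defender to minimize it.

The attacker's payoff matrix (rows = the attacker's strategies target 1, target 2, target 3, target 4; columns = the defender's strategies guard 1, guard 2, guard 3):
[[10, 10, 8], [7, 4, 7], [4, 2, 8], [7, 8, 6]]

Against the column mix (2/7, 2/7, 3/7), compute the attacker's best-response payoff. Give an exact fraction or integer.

target 1: (10)·(2/7) + (10)·(2/7) + (8)·(3/7) = 64/7.
target 2: (7)·(2/7) + (4)·(2/7) + (7)·(3/7) = 43/7.
target 3: (4)·(2/7) + (2)·(2/7) + (8)·(3/7) = 36/7.
target 4: (7)·(2/7) + (8)·(2/7) + (6)·(3/7) = 48/7.
The best pure response is target 1 with expected payoff 64/7.

64/7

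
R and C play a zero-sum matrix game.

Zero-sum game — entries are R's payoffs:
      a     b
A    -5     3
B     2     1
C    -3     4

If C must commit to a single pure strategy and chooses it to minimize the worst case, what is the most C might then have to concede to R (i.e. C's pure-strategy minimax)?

The worst case (largest entry) in each column is a: 2, b: 4.
The best (smallest) of these is 2.

2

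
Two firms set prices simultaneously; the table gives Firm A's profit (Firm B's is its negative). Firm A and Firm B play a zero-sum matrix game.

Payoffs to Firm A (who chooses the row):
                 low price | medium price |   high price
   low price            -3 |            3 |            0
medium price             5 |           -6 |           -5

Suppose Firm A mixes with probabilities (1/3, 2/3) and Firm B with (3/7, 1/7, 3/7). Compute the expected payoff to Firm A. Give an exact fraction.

-6/7

Against (3/7, 1/7, 3/7), each row's expected payoff is low price: -6/7; medium price: -6/7.
Taking the (1/3, 2/3)-weighted average: (1/3)·(-6/7) + (2/3)·(-6/7) = -6/7.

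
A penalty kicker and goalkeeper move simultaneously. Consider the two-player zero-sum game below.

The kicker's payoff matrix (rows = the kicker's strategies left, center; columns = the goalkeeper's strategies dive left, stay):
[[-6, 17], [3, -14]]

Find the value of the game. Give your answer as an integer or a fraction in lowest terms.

Row minima are -6 and -14, so the kicker's maximin is -6; column maxima are 3 and 17, so the goalkeeper's minimax is 3. These differ, so the equilibrium is in mixed strategies.
Let the kicker play left with probability p. The goalkeeper is indifferent when −6p + 3(1−p) = 17p − 14(1−p), giving p = 17/40.
Let the goalkeeper play dive left with probability q. The kicker is indifferent when −6q + 17(1−q) = 3q − 14(1−q), giving q = 31/40.
The value is -6·(31/40) + (17)·(9/40) = -33/40.

-33/40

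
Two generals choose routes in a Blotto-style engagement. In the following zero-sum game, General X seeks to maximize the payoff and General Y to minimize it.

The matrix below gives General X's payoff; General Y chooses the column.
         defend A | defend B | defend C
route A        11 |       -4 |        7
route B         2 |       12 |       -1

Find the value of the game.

Column defend A is strictly dominated by defend C for General Y (it gives General X more in every row).
The remaining 2×2 game on (route A, route B) × (defend B, defend C) has no saddle point. Let General X play route A with probability p; indifference gives −4p + 12(1−p) = 7p − (1−p), so p = 13/24.
Similarly General Y's optimal q on defend B is 1/3, and the value is -4·(1/3) + (7)·(2/3) = 10/3.

10/3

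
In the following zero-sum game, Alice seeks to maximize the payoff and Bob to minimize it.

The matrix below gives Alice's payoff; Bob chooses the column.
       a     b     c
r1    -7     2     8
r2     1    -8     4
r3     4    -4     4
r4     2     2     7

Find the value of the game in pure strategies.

Row minima: -7, -8, -4, 2 → Alice's maximin is 2.
Column maxima: 4, 2, 8 → Bob's minimax is 2.
They coincide at (r4, b), so the value is 2.

2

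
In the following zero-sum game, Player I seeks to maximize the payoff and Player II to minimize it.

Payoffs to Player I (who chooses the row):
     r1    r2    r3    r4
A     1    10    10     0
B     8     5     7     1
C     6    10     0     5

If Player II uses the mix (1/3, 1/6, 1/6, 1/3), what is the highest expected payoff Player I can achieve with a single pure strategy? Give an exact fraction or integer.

16/3

A: (1)·(1/3) + (10)·(1/6) + (10)·(1/6) + (0)·(1/3) = 11/3.
B: (8)·(1/3) + (5)·(1/6) + (7)·(1/6) + (1)·(1/3) = 5.
C: (6)·(1/3) + (10)·(1/6) + (0)·(1/6) + (5)·(1/3) = 16/3.
The best pure response is C with expected payoff 16/3.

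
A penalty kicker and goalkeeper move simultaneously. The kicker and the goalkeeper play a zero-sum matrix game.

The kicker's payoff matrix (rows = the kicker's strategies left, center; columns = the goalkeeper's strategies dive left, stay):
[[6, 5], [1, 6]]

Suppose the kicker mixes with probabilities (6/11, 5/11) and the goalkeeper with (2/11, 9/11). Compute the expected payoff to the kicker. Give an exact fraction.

Against (2/11, 9/11), each row's expected payoff is left: 57/11; center: 56/11.
Taking the (6/11, 5/11)-weighted average: (6/11)·(57/11) + (5/11)·(56/11) = 622/121.

622/121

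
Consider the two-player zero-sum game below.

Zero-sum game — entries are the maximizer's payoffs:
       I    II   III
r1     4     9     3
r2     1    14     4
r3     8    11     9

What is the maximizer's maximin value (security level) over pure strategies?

The worst-case payoff for each row is r1: 3, r2: 1, r3: 8.
The best of these is 8.

8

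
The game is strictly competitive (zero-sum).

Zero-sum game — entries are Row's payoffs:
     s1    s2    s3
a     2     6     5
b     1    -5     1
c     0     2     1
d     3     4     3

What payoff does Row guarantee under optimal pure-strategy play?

3

Row minima: 2, -5, 0, 3 → Row's maximin is 3.
Column maxima: 3, 6, 5 → Column's minimax is 3.
They coincide at (d, s1), so the value is 3.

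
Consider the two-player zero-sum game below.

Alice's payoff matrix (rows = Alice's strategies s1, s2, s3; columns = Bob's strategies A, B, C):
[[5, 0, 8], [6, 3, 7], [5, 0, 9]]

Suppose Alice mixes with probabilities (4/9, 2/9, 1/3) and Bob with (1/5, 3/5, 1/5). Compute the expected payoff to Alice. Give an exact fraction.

Against (1/5, 3/5, 1/5), each row's expected payoff is s1: 13/5; s2: 22/5; s3: 14/5.
Taking the (4/9, 2/9, 1/3)-weighted average: (4/9)·(13/5) + (2/9)·(22/5) + (1/3)·(14/5) = 46/15.

46/15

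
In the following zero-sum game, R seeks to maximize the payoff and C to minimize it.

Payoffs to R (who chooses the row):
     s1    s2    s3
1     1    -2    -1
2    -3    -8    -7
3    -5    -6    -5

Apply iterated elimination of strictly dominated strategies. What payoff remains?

Row 2 is strictly dominated by row 1 (1>-3, -2>-8, -1>-7); eliminate 2.
Row 3 is strictly dominated by row 1 (1>-5, -2>-6, -1>-5); eliminate 3.
Column s3 is strictly dominated by s2 for C (-2<-1); eliminate s3.
Column s1 is strictly dominated by s2 for C (-2<1); eliminate s1.
Only (1, s2) remains, with payoff -2.

-2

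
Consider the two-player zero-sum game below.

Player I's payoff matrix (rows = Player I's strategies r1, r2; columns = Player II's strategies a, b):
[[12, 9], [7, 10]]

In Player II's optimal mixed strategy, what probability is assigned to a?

1/6

Row minima are 9 and 7, so Player I's maximin is 9; column maxima are 12 and 10, so Player II's minimax is 10. These differ, so the equilibrium is in mixed strategies.
Let Player II play a with probability q. Player I is indifferent when 12q + 9(1−q) = 7q + 10(1−q), giving q = 1/6.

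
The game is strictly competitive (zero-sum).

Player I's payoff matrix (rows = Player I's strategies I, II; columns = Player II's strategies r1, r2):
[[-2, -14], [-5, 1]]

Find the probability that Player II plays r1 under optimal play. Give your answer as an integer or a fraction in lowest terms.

Row minima are -14 and -5, so Player I's maximin is -5; column maxima are -2 and 1, so Player II's minimax is -2. These differ, so the equilibrium is in mixed strategies.
Let Player II play r1 with probability q. Player I is indifferent when −2q − 14(1−q) = −5q + (1−q), giving q = 5/6.

5/6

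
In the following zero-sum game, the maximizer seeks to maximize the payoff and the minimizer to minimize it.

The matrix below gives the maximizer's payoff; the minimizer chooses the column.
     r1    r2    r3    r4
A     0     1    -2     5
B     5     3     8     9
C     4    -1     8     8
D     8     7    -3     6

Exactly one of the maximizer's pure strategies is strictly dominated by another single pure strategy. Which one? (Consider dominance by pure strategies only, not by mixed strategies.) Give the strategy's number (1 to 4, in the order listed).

1

Compare A with B: 5 > 0, 3 > 1, 8 > -2, 9 > 5.
So B strictly dominates A for the maximizer; A is strictly dominated.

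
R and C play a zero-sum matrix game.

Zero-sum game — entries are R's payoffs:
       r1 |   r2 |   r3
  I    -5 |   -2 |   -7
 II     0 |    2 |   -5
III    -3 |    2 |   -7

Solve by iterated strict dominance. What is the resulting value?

-5

Row I is strictly dominated by row II (0>-5, 2>-2, -5>-7); eliminate I.
Column r1 is strictly dominated by r3 for C (-5<0, -7<-3); eliminate r1.
Column r2 is strictly dominated by r3 for C (-5<2, -7<2); eliminate r2.
Row III is strictly dominated by row II (-5>-7); eliminate III.
Only (II, r3) remains, with payoff -5.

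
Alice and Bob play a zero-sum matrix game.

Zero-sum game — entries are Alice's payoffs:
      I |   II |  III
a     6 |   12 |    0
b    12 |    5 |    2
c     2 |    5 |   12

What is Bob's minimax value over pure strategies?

12

The worst case (largest entry) in each column is I: 12, II: 12, III: 12.
The best (smallest) of these is 12.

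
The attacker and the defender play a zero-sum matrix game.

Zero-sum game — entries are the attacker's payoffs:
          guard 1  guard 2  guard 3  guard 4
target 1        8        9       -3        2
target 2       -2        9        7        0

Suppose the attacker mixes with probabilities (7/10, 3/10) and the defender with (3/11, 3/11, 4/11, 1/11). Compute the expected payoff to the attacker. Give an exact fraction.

Against (3/11, 3/11, 4/11, 1/11), each row's expected payoff is target 1: 41/11; target 2: 49/11.
Taking the (7/10, 3/10)-weighted average: (7/10)·(41/11) + (3/10)·(49/11) = 217/55.

217/55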